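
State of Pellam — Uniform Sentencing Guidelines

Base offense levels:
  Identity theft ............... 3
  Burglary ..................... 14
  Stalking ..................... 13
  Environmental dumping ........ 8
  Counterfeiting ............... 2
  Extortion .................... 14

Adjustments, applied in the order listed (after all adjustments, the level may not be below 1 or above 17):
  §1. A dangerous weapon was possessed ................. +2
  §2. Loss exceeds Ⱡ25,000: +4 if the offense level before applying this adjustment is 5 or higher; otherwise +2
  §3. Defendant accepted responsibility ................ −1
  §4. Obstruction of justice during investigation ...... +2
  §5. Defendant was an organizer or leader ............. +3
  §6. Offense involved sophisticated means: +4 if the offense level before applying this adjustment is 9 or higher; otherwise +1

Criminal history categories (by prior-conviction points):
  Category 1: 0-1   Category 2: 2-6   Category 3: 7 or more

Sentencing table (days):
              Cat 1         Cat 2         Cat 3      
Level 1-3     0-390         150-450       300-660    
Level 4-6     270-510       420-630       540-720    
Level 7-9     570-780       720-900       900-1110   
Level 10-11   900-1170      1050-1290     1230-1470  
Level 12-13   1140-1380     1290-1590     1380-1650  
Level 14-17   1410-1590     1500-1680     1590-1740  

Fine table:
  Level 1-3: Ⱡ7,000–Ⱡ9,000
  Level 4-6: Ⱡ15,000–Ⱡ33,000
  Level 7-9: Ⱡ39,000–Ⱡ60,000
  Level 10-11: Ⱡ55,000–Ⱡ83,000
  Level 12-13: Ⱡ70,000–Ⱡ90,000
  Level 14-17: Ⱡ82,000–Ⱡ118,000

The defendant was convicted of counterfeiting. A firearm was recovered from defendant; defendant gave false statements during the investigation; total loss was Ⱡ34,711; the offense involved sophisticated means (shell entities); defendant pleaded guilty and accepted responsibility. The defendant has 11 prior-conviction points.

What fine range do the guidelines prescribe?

Ⱡ39,000–Ⱡ60,000

Base offense level for counterfeiting: 2.
§1 applies: 2 + 2 = 4.
§2 applies (level before this adjustment is 4 < 5, so +2): 4 + 2 = 6.
§3 applies: 6 − 1 = 5.
§4 applies: 5 + 2 = 7.
§6 applies (level before this adjustment is 7 < 9, so +1): 7 + 1 = 8.
Final offense level: 8.
Level 8 falls in the 7-9 band.
Fine table: Level 7-9 → Ⱡ39,000–Ⱡ60,000.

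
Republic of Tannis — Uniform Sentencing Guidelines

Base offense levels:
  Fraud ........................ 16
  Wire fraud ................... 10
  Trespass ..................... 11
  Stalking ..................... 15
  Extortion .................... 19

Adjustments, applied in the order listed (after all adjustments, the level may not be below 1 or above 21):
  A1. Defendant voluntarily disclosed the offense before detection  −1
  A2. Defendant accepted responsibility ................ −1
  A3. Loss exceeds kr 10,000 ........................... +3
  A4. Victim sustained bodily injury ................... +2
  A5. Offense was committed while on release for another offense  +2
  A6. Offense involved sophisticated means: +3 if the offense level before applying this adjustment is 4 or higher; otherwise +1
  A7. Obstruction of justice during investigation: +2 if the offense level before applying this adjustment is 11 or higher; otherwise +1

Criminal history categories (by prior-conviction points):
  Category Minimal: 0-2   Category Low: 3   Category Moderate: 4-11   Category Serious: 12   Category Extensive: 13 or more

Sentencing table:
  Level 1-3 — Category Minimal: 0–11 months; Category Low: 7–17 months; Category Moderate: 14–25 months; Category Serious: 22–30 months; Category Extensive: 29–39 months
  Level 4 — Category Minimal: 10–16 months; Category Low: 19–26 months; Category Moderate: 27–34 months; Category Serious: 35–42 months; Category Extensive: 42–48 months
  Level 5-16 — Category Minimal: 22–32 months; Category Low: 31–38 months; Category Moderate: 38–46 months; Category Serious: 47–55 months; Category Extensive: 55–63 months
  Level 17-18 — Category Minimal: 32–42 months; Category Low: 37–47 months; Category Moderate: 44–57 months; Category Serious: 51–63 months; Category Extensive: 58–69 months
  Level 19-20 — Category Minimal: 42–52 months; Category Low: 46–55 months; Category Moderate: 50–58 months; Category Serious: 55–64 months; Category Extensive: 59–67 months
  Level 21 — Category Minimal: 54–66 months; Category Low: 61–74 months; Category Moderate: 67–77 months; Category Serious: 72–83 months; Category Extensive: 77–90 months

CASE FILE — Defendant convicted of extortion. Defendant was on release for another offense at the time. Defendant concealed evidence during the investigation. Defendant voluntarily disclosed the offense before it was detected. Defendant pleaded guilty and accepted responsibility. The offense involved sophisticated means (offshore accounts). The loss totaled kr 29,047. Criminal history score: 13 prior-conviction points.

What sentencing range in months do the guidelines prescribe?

Base offense level for extortion: 19.
A1 applies: 19 − 1 = 18.
A2 applies: 18 − 1 = 17.
A3 applies: 17 + 3 = 20.
A4 does not apply.
A5 applies: 20 + 2 = 22.
A6 applies (level before this adjustment is 22 ≥ 4, so +3): 22 + 3 = 25.
A7 applies (level before this adjustment is 25 ≥ 11, so +2): 25 + 2 = 27.
Level 27 exceeds the maximum of 21; capped at 21.
Final offense level: 21.
Criminal history: 13 prior points → Category Extensive (13+).
Level 21 falls in the 21 band.
Grid: Level 21 × Category Extensive = 77-90 months.

77-90 months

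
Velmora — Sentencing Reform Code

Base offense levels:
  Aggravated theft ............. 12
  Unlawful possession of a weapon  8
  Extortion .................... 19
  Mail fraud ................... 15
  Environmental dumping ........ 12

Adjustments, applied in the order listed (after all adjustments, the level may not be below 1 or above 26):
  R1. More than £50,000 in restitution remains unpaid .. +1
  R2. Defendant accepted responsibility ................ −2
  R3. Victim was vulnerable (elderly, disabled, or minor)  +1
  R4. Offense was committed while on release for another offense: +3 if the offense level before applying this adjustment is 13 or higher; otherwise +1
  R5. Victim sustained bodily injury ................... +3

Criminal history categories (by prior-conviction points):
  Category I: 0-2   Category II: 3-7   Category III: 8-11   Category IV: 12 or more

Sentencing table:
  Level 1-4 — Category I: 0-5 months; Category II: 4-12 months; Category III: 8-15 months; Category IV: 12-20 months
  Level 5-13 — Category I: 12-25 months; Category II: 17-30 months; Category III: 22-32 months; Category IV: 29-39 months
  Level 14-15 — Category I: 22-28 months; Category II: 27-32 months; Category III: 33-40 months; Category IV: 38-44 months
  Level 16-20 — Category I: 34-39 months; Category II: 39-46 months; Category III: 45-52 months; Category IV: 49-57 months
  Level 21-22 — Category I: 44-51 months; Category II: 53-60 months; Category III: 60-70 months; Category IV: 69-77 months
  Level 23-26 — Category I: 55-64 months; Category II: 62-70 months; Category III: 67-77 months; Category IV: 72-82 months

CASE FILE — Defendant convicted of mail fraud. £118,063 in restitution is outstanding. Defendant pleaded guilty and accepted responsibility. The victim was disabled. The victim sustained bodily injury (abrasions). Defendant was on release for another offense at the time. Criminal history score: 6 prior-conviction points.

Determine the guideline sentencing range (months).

Base offense level for mail fraud: 15.
R1 applies: 15 + 1 = 16.
R2 applies: 16 − 2 = 14.
R3 applies: 14 + 1 = 15.
R4 applies (level before this adjustment is 15 ≥ 13, so +3): 15 + 3 = 18.
R5 applies: 18 + 3 = 21.
Final offense level: 21.
Criminal history: 6 prior points → Category II (3-7).
Level 21 falls in the 21-22 band.
Grid: Level 21-22 × Category II = 53-60 months.

53-60 months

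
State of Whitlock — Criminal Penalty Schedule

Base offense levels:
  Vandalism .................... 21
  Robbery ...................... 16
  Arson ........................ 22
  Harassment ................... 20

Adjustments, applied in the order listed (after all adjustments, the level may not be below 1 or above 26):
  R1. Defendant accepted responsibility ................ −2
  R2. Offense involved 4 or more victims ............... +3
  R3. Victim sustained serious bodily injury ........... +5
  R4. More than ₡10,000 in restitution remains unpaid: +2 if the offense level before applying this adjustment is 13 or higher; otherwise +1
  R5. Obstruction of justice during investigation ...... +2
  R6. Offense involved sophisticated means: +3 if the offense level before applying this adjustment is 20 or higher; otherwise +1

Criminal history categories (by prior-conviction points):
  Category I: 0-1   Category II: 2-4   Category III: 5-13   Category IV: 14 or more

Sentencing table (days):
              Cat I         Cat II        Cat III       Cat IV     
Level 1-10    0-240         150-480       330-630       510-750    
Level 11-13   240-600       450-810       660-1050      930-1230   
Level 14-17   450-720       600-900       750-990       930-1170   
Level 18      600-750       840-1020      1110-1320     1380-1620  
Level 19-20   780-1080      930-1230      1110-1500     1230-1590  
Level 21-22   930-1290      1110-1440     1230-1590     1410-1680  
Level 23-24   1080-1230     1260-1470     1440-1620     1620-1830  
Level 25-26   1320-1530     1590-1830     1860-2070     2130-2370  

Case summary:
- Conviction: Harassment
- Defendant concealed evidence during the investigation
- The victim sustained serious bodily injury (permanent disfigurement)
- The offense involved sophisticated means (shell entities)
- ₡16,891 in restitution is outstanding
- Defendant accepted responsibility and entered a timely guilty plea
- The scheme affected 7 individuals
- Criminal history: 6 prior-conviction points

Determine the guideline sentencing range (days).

1860-2070 days

Base offense level for harassment: 20.
R1 applies: 20 − 2 = 18.
R2 applies: 18 + 3 = 21.
R3 applies: 21 + 5 = 26.
R4 applies (level before this adjustment is 26 ≥ 13, so +2): 26 + 2 = 28.
R5 applies: 28 + 2 = 30.
R6 applies (level before this adjustment is 30 ≥ 20, so +3): 30 + 3 = 33.
Level 33 exceeds the maximum of 26; capped at 26.
Final offense level: 26.
Criminal history: 6 prior points → Category III (5-13).
Level 26 falls in the 25-26 band.
Grid: Level 25-26 × Category III = 1860-2070 days.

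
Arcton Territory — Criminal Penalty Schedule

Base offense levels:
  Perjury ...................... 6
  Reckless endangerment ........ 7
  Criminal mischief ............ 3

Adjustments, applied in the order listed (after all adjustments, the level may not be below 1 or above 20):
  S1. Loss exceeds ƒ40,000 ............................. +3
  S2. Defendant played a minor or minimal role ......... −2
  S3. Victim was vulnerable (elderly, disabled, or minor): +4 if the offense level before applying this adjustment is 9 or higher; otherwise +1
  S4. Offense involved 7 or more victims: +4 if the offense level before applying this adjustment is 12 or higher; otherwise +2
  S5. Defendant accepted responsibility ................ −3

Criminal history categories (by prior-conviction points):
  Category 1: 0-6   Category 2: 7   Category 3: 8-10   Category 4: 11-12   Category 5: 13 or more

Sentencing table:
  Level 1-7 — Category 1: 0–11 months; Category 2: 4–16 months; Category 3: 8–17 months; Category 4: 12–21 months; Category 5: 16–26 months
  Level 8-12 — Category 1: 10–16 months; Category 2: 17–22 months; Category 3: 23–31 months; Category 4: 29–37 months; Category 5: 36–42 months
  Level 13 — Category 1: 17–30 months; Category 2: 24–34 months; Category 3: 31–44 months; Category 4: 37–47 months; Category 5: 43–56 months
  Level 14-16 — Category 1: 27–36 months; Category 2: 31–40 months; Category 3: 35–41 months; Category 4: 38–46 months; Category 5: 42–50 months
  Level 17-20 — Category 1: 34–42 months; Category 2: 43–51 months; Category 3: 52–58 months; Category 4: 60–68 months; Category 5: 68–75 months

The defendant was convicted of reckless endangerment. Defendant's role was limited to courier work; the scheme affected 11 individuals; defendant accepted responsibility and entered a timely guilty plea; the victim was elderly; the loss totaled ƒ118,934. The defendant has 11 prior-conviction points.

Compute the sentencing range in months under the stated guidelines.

29-37 months

Base offense level for reckless endangerment: 7.
S1 applies: 7 + 3 = 10.
S2 applies: 10 − 2 = 8.
S3 applies (level before this adjustment is 8 < 9, so +1): 8 + 1 = 9.
S4 applies (level before this adjustment is 9 < 12, so +2): 9 + 2 = 11.
S5 applies: 11 − 3 = 8.
Final offense level: 8.
Criminal history: 11 prior points → Category 4 (11-12).
Level 8 falls in the 8-12 band.
Grid: Level 8-12 × Category 4 = 29-37 months.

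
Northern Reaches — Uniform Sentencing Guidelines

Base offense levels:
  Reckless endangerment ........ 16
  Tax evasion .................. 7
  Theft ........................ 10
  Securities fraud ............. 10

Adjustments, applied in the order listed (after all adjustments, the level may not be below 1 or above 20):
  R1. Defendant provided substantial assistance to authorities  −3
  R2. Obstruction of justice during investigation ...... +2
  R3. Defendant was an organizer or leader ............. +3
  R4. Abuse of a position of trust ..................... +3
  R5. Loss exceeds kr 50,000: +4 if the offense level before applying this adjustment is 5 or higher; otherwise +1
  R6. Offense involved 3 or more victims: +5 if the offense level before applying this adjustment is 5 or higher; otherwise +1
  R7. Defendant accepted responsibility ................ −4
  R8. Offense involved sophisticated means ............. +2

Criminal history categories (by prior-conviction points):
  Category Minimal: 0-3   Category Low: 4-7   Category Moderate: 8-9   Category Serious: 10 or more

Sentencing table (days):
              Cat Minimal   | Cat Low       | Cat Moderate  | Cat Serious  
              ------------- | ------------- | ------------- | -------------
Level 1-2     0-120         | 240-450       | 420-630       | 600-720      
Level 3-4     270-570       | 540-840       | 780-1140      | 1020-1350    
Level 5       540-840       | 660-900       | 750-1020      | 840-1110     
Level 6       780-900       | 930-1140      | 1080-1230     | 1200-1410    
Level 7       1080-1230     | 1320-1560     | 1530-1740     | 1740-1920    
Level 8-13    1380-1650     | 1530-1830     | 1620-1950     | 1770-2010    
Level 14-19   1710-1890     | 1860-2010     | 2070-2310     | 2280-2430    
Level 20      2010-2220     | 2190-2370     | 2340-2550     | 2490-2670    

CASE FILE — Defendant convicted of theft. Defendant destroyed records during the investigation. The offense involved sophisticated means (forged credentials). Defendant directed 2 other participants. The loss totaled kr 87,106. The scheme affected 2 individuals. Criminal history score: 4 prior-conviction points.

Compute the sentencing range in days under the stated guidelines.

2190-2370 days

Base offense level for theft: 10.
R2 applies: 10 + 2 = 12.
R3 applies: 12 + 3 = 15.
R4 does not apply.
R5 applies (level before this adjustment is 15 ≥ 5, so +4): 15 + 4 = 19.
R6 does not apply.
R8 applies: 19 + 2 = 21.
Level 21 exceeds the maximum of 20; capped at 20.
Final offense level: 20.
Criminal history: 4 prior points → Category Low (4-7).
Level 20 falls in the 20 band.
Grid: Level 20 × Category Low = 2190-2370 days.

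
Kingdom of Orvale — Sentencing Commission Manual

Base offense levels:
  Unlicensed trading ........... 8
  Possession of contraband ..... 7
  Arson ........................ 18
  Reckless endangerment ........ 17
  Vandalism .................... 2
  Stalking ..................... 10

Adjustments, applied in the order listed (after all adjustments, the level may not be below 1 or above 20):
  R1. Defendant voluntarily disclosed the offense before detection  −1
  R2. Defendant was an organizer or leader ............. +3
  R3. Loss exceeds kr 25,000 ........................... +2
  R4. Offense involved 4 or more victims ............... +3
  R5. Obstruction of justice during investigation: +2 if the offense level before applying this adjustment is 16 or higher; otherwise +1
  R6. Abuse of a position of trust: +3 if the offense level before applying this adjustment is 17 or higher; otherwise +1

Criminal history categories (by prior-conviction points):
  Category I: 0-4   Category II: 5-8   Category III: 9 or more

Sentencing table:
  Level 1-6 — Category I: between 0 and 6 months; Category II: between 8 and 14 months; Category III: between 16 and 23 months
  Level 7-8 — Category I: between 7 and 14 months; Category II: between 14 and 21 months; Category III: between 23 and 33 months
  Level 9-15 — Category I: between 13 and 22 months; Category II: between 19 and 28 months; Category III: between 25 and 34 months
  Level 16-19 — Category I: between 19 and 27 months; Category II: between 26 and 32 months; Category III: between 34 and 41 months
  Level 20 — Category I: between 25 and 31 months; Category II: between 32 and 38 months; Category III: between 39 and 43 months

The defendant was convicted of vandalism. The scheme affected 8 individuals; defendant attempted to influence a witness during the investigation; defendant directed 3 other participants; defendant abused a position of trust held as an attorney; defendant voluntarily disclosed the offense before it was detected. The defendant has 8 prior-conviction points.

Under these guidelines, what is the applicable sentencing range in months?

Base offense level for vandalism: 2.
R1 applies: 2 − 1 = 1.
R2 applies: 1 + 3 = 4.
R4 applies: 4 + 3 = 7.
R5 applies (level before this adjustment is 7 < 16, so +1): 7 + 1 = 8.
R6 applies (level before this adjustment is 8 < 17, so +1): 8 + 1 = 9.
Final offense level: 9.
Criminal history: 8 prior points → Category II (5-8).
Level 9 falls in the 9-15 band.
Grid: Level 9-15 × Category II = 19-28 months.

19-28 months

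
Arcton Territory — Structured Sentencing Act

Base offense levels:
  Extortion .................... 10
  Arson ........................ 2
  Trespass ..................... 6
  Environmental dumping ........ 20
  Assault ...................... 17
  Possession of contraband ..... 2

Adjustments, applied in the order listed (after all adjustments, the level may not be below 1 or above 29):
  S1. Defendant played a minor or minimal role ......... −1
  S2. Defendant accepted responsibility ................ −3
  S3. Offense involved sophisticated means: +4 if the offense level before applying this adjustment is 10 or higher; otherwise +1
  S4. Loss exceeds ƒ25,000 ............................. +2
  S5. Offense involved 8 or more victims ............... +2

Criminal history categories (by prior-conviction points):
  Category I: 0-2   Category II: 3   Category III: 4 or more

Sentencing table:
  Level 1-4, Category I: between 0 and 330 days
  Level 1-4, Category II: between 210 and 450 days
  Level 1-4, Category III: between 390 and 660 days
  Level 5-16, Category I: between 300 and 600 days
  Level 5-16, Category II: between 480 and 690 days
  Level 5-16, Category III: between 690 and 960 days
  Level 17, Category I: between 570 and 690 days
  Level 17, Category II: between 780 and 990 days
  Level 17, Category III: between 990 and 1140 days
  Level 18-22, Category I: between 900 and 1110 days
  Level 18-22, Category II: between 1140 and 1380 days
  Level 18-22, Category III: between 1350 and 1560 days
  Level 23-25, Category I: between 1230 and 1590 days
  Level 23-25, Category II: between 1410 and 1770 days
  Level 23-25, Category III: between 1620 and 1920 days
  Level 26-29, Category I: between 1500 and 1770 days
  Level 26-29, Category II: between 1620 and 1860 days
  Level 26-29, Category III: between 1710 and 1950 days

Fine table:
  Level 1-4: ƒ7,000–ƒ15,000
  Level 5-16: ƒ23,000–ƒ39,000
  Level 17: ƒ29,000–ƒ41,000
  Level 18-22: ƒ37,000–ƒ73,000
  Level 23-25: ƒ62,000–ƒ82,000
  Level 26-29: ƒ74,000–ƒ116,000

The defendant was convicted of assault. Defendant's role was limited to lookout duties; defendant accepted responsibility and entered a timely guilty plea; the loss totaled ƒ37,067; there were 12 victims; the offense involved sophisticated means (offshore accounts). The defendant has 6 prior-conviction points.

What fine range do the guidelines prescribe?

ƒ37,000–ƒ73,000

Base offense level for assault: 17.
S1 applies: 17 − 1 = 16.
S2 applies: 16 − 3 = 13.
S3 applies (level before this adjustment is 13 ≥ 10, so +4): 13 + 4 = 17.
S4 applies: 17 + 2 = 19.
S5 applies: 19 + 2 = 21.
Final offense level: 21.
Level 21 falls in the 18-22 band.
Fine table: Level 18-22 → ƒ37,000–ƒ73,000.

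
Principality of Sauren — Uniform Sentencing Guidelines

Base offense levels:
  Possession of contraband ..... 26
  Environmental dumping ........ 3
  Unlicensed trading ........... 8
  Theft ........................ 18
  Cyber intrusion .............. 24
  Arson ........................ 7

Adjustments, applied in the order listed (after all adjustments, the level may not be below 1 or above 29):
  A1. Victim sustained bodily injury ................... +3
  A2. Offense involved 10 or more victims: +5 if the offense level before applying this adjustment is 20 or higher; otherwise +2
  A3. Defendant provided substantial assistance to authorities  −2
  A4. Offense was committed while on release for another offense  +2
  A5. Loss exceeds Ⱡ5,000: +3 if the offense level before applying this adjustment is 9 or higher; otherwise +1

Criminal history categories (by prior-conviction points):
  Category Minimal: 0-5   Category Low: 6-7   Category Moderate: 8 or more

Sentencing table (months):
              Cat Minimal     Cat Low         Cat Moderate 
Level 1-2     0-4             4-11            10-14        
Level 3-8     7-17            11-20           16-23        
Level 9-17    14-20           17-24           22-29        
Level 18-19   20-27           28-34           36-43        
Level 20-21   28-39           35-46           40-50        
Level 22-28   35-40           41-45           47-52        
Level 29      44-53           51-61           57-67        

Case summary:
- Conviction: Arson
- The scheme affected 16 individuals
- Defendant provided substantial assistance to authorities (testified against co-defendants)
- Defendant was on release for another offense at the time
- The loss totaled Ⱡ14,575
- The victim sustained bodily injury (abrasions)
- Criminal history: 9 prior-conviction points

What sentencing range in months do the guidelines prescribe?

Base offense level for arson: 7.
A1 applies: 7 + 3 = 10.
A2 applies (level before this adjustment is 10 < 20, so +2): 10 + 2 = 12.
A3 applies: 12 − 2 = 10.
A4 applies: 10 + 2 = 12.
A5 applies (level before this adjustment is 12 ≥ 9, so +3): 12 + 3 = 15.
Final offense level: 15.
Criminal history: 9 prior points → Category Moderate (8+).
Level 15 falls in the 9-17 band.
Grid: Level 9-17 × Category Moderate = 22-29 months.

22-29 months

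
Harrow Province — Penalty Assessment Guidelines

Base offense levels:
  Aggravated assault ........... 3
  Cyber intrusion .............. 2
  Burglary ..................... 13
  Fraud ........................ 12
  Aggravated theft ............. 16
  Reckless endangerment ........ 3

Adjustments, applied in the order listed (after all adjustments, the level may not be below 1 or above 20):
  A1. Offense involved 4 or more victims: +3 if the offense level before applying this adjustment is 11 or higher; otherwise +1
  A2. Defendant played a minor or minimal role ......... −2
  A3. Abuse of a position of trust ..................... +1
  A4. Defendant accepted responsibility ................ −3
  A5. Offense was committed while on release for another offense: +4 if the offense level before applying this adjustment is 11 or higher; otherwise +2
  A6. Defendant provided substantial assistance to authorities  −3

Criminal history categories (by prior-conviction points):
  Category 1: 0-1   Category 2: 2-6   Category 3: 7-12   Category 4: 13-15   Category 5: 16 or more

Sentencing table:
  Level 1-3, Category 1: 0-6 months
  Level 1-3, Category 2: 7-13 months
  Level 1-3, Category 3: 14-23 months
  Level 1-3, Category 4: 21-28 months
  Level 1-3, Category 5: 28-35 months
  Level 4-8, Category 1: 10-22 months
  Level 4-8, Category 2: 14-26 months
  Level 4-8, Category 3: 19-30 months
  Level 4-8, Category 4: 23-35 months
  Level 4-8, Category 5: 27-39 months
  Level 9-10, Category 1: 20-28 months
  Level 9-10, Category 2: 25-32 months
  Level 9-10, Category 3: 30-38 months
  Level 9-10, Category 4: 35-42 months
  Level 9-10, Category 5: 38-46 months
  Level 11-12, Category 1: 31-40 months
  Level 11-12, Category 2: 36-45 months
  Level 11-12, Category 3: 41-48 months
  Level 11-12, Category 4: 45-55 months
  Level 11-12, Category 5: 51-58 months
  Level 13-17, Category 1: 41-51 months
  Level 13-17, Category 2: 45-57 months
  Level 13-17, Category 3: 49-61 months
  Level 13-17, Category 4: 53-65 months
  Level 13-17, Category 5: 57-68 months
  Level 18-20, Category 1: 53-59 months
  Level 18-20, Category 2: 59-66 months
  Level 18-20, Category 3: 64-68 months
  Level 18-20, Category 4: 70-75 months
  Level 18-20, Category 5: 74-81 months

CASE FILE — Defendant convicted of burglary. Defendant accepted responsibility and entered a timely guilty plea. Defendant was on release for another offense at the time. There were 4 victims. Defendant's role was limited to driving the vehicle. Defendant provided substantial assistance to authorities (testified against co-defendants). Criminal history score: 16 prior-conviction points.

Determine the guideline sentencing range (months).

Base offense level for burglary: 13.
A1 applies (level before this adjustment is 13 ≥ 11, so +3): 13 + 3 = 16.
A2 applies: 16 − 2 = 14.
A4 applies: 14 − 3 = 11.
A5 applies (level before this adjustment is 11 ≥ 11, so +4): 11 + 4 = 15.
A6 applies: 15 − 3 = 12.
Final offense level: 12.
Criminal history: 16 prior points → Category 5 (16+).
Level 12 falls in the 11-12 band.
Grid: Level 11-12 × Category 5 = 51-58 months.

51-58 months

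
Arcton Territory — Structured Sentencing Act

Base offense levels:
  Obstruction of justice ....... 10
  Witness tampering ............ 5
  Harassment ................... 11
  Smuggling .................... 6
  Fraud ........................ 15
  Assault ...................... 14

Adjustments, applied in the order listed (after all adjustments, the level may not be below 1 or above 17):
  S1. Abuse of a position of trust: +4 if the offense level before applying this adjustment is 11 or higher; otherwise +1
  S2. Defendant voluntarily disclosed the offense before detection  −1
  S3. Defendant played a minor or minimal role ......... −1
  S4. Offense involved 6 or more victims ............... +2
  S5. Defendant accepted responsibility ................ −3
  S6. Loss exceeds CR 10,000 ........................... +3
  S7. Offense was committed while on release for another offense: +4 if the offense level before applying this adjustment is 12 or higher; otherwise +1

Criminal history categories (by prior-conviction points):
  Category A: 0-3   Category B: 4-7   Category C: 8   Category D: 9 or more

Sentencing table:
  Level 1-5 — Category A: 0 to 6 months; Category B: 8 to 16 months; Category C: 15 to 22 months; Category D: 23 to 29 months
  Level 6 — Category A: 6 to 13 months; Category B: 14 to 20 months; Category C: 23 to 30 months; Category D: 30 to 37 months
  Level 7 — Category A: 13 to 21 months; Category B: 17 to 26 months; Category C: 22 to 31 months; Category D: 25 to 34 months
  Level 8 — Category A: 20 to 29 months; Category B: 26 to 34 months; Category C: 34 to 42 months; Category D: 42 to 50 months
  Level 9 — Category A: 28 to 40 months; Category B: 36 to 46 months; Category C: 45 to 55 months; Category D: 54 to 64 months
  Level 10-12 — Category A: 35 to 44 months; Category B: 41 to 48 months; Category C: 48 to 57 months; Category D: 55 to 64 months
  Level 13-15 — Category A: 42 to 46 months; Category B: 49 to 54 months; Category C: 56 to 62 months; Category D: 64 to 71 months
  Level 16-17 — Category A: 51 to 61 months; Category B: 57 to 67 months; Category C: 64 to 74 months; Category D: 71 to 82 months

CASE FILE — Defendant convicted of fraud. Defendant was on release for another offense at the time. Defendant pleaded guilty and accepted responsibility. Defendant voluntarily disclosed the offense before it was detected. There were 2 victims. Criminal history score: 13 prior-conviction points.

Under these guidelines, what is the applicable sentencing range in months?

55-64 months

Base offense level for fraud: 15.
S2 applies: 15 − 1 = 14.
S3 does not apply.
S5 applies: 14 − 3 = 11.
S7 applies (level before this adjustment is 11 < 12, so +1): 11 + 1 = 12.
Final offense level: 12.
Criminal history: 13 prior points → Category D (9+).
Level 12 falls in the 10-12 band.
Grid: Level 10-12 × Category D = 55-64 months.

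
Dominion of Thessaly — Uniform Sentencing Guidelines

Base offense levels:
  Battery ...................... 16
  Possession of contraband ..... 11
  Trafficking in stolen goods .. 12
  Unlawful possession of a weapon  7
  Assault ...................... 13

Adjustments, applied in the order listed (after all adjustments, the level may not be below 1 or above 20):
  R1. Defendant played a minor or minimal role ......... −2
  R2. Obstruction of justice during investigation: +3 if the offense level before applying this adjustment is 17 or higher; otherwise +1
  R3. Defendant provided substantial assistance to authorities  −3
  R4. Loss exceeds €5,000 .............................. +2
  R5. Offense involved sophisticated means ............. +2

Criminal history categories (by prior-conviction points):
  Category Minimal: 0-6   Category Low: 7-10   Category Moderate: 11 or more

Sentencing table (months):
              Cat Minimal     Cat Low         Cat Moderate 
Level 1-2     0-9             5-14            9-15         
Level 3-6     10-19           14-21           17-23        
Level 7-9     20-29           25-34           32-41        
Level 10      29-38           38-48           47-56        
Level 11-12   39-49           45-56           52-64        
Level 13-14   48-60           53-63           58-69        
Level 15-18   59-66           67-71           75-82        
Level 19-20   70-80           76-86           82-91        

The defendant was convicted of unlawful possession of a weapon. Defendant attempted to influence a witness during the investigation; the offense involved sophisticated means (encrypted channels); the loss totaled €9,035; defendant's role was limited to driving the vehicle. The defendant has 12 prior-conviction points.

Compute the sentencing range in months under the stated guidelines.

Base offense level for unlawful possession of a weapon: 7.
R1 applies: 7 − 2 = 5.
R2 applies (level before this adjustment is 5 < 17, so +1): 5 + 1 = 6.
R3 does not apply.
R4 applies: 6 + 2 = 8.
R5 applies: 8 + 2 = 10.
Final offense level: 10.
Criminal history: 12 prior points → Category Moderate (11+).
Level 10 falls in the 10 band.
Grid: Level 10 × Category Moderate = 47-56 months.

47-56 months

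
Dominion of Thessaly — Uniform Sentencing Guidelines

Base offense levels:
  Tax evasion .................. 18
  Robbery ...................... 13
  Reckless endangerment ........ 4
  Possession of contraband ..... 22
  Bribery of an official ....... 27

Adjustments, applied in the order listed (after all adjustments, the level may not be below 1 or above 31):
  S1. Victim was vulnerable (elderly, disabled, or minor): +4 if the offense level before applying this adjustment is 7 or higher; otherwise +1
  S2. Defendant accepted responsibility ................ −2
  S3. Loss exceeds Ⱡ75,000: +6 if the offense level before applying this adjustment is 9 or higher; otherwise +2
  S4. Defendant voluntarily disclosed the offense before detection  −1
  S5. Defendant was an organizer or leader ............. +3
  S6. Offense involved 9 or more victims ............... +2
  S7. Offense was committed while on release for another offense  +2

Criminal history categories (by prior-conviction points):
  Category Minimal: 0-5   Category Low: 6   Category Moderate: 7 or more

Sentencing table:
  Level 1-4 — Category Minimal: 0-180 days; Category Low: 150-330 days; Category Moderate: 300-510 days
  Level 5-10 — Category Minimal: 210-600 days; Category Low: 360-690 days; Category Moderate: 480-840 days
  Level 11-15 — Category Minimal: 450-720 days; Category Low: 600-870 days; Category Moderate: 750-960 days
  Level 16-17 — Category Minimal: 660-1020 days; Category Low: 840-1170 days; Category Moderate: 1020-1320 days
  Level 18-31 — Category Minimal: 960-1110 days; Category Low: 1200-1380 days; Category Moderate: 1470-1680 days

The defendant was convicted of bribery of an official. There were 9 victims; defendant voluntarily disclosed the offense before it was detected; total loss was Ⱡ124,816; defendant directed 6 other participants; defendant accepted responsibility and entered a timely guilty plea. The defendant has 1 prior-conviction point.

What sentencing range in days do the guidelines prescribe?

960-1110 days

Base offense level for bribery of an official: 27.
S1 does not apply.
S2 applies: 27 − 2 = 25.
S3 applies (level before this adjustment is 25 ≥ 9, so +6): 25 + 6 = 31.
S4 applies: 31 − 1 = 30.
S5 applies: 30 + 3 = 33.
S6 applies: 33 + 2 = 35.
S7 does not apply.
Level 35 exceeds the maximum of 31; capped at 31.
Final offense level: 31.
Criminal history: 1 prior point → Category Minimal (0-5).
Level 31 falls in the 18-31 band.
Grid: Level 18-31 × Category Minimal = 960-1110 days.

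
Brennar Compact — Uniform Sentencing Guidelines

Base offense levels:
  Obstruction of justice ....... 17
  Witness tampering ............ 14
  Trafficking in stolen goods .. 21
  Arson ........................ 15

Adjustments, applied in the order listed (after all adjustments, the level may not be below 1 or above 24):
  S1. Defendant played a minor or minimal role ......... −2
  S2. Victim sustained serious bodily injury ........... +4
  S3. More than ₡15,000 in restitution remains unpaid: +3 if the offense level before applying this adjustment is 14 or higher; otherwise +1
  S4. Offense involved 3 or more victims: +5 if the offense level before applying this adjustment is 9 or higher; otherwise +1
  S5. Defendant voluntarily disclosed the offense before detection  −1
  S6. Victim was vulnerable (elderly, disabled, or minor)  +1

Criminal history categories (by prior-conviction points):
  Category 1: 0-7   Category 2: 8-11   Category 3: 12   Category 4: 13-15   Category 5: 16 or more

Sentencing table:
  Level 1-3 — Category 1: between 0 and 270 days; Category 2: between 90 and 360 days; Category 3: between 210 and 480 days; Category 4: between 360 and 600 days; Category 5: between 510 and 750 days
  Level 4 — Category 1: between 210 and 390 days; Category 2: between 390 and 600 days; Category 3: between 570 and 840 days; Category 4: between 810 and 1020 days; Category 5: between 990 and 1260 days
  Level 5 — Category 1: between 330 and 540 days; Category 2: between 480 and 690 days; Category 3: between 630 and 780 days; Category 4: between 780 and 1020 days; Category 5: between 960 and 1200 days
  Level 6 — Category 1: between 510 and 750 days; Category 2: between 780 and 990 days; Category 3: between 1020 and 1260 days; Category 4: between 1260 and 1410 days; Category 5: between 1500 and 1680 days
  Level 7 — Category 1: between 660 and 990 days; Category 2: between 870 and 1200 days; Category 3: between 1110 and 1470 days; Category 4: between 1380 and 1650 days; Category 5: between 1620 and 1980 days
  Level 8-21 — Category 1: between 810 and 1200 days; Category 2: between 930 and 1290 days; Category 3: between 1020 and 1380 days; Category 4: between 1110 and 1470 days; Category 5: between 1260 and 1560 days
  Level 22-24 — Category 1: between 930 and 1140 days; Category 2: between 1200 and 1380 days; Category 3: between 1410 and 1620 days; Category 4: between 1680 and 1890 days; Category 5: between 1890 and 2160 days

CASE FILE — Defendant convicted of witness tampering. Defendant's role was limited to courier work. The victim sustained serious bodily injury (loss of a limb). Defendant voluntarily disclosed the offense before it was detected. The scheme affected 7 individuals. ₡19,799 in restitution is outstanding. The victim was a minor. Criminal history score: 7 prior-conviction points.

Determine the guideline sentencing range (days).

930-1140 days

Base offense level for witness tampering: 14.
S1 applies: 14 − 2 = 12.
S2 applies: 12 + 4 = 16.
S3 applies (level before this adjustment is 16 ≥ 14, so +3): 16 + 3 = 19.
S4 applies (level before this adjustment is 19 ≥ 9, so +5): 19 + 5 = 24.
S5 applies: 24 − 1 = 23.
S6 applies: 23 + 1 = 24.
Final offense level: 24.
Criminal history: 7 prior points → Category 1 (0-7).
Level 24 falls in the 22-24 band.
Grid: Level 22-24 × Category 1 = 930-1140 days.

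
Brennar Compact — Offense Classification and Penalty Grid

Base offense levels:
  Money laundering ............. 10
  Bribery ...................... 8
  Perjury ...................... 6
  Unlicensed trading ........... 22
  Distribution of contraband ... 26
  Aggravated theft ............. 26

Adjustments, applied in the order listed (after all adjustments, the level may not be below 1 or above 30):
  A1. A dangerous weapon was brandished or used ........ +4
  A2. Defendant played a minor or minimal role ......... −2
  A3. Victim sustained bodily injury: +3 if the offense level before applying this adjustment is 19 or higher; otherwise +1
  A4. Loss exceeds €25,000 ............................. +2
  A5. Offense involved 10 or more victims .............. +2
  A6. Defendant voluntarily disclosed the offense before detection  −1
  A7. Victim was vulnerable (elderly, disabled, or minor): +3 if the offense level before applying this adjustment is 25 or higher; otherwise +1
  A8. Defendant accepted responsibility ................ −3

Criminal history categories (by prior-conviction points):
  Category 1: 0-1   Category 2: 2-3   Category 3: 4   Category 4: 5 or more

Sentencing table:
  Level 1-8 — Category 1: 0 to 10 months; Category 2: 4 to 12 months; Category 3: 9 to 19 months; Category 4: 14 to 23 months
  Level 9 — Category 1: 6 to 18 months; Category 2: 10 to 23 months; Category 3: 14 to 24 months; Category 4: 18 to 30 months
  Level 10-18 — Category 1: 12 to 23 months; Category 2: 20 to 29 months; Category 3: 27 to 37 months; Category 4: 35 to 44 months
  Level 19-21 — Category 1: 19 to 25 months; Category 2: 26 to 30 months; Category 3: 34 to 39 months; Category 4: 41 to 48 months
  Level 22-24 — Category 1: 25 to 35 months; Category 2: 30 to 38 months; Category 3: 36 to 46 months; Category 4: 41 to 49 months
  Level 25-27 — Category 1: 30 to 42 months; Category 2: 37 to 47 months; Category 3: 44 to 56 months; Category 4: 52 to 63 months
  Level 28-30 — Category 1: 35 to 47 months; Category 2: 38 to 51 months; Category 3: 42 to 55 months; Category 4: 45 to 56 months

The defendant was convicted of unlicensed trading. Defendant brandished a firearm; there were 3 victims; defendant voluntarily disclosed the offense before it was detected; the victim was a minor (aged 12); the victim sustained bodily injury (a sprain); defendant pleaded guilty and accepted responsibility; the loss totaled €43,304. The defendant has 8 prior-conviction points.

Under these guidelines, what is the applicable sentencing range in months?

45-56 months

Base offense level for unlicensed trading: 22.
A1 applies: 22 + 4 = 26.
A2 does not apply.
A3 applies (level before this adjustment is 26 ≥ 19, so +3): 26 + 3 = 29.
A4 applies: 29 + 2 = 31.
A6 applies: 31 − 1 = 30.
A7 applies (level before this adjustment is 30 ≥ 25, so +3): 30 + 3 = 33.
A8 applies: 33 − 3 = 30.
Final offense level: 30.
Criminal history: 8 prior points → Category 4 (5+).
Level 30 falls in the 28-30 band.
Grid: Level 28-30 × Category 4 = 45-56 months.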